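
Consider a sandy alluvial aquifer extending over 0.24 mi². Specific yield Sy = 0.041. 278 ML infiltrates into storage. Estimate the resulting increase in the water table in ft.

A = 0.24 mi² = 6.216 × 10^5 m²
ΔV = 278 ML = 2.78 × 10^5 m³
Δh = ΔV / (Sy × A) = 2.78 × 10^5 m³ / (0.041 × 6.216 × 10^5 m²) = 10.91 m
Δh = 10.91 m = 35.79 ft

Δh ≈ 35.8 ft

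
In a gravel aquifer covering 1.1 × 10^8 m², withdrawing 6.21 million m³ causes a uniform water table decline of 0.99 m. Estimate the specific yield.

ΔV = 6.21 million m³ = 6.21 × 10^6 m³
Sy = ΔV / (A × Δh) = 6.21 × 10^6 m³ / (1.1 × 10^8 m² × 0.99 m) = 0.05702

Sy ≈ 0.057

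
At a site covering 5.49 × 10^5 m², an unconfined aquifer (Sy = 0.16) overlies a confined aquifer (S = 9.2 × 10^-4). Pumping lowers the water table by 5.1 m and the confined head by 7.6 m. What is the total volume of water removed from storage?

Unconfined: ΔV_u = Sy × A × Δh_u = 0.16 × 5.49 × 10^5 × 5.1 = 4.48 × 10^5 m³
Confined: ΔV_c = S × A × Δh_c = 9.2 × 10^-4 × 5.49 × 10^5 × 7.6 = 3839 m³
Total ΔV = 4.48 × 10^5 + 3839 = 4.518 × 10^5 m³

ΔV ≈ 4.52 × 10^5 m³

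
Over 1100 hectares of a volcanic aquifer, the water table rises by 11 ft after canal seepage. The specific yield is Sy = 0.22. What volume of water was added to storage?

A = 1100 hectares = 1.1 × 10^7 m²
Δh = 11 ft = 3.353 m
ΔV = Sy × A × Δh = 0.22 × 1.1 × 10^7 m² × 3.353 m = 8.114 × 10^6 m³

ΔV ≈ 8.11 × 10^6 m³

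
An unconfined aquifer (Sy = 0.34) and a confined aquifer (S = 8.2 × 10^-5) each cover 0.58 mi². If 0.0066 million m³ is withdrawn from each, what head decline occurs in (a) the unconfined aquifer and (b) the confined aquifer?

A = 0.58 mi² = 1.502 × 10^6 m²
ΔV = 0.0066 million m³ = 6600 m³
Unconfined: Δh_u = ΔV/(Sy·A) = 6600/(0.34 × 1.502 × 10^6) = 0.01292 m
Confined: Δh_c = ΔV/(S·A) = 6600/(8.2 × 10^-5 × 1.502 × 10^6) = 53.58 m

Δh_u ≈ 0.0129 m; Δh_c ≈ 53.6 m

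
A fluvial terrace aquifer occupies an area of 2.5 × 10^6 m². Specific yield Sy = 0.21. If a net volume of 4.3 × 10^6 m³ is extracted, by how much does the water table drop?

Δh ≈ 8.19 m

Δh = ΔV / (Sy × A) = 4.3 × 10^6 m³ / (0.21 × 2.5 × 10^6 m²) = 8.19 m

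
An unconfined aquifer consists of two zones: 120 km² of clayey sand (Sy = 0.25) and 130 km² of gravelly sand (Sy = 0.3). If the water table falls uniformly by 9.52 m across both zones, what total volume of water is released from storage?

A₁ = 120 km² = 1.2 × 10^8 m²; A₂ = 130 km² = 1.3 × 10^8 m²
ΔV₁ = 0.25 × 1.2 × 10^8 × 9.52 = 2.856 × 10^8 m³
ΔV₂ = 0.3 × 1.3 × 10^8 × 9.52 = 3.713 × 10^8 m³
ΔV = ΔV₁ + ΔV₂ = 6.569 × 10^8 m³

ΔV ≈ 6.57 × 10^8 m³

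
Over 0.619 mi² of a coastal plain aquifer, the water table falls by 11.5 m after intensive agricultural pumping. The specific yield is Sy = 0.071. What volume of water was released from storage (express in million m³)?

A = 0.619 mi² = 1.603 × 10^6 m²
ΔV = Sy × A × Δh = 0.071 × 1.603 × 10^6 m² × 11.5 m = 1.309 × 10^6 m³
ΔV = 1.309 × 10^6 m³ = 1.309 million m³

ΔV ≈ 1.31 million m³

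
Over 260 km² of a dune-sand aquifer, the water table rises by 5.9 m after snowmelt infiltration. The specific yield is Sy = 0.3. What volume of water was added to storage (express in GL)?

ΔV ≈ 460 GL

A = 260 km² = 2.6 × 10^8 m²
ΔV = Sy × A × Δh = 0.3 × 2.6 × 10^8 m² × 5.9 m = 4.602 × 10^8 m³
ΔV = 4.602 × 10^8 m³ = 460.2 GL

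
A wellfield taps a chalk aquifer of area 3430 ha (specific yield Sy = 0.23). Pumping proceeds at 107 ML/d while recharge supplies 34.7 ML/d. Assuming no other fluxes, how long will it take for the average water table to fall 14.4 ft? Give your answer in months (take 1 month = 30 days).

t ≈ 16 months

A = 3430 ha = 3.43 × 10^7 m²
Δh = 14.4 ft = 4.389 m
ΔV = Sy × A × Δh = 0.23 × 3.43 × 10^7 × 4.389 = 3.463 × 10^7 m³
Net withdrawal = 107 − 34.7 = 72.3 ML/d = 72300 m³/d
t = ΔV / Q = 3.463 × 10^7 m³ / 72300 m³/d = 478.9 d
t = 478.9 d ≈ 15.96 months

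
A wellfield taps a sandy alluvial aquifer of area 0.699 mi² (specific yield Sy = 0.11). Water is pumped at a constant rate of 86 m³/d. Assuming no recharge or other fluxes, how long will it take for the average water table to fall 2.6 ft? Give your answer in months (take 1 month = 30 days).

A = 0.699 mi² = 1.81 × 10^6 m²
Δh = 2.6 ft = 0.7925 m
ΔV = Sy × A × Δh = 0.11 × 1.81 × 10^6 × 0.7925 = 1.578 × 10^5 m³
t = ΔV / Q = 1.578 × 10^5 m³ / 86 m³/d = 1835 d
t = 1835 d ≈ 61.17 months

t ≈ 61.2 months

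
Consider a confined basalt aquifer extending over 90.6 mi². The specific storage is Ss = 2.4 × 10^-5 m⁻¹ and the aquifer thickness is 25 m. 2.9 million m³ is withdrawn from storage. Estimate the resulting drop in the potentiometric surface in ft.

S = Ss × b = 2.4 × 10^-5 m⁻¹ × 25 m = 6 × 10^-4
A = 90.6 mi² = 2.347 × 10^8 m²
ΔV = 2.9 million m³ = 2.9 × 10^6 m³
Δh = ΔV / (S × A) = 2.9 × 10^6 m³ / (6 × 10^-4 × 2.347 × 10^8 m²) = 20.6 m
Δh = 20.6 m = 67.58 ft

Δh ≈ 67.6 ft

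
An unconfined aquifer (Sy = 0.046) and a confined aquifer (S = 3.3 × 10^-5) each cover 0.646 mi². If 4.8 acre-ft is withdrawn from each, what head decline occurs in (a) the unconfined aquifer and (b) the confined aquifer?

Δh_u ≈ 0.0769 m; Δh_c ≈ 107 m

A = 0.646 mi² = 1.673 × 10^6 m²
ΔV = 4.8 acre-ft = 5921 m³
Unconfined: Δh_u = ΔV/(Sy·A) = 5921/(0.046 × 1.673 × 10^6) = 0.07693 m
Confined: Δh_c = ΔV/(S·A) = 5921/(3.3 × 10^-5 × 1.673 × 10^6) = 107.2 m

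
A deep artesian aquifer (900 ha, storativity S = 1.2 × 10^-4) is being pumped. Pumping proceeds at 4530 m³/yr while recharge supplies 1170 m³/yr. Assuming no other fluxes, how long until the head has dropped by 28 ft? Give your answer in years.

t ≈ 2.74 years

A = 900 ha = 9 × 10^6 m²
Δh = 28 ft = 8.534 m
ΔV = S × A × Δh = 1.2 × 10^-4 × 9 × 10^6 × 8.534 = 9217 m³
Net withdrawal = 4530 − 1170 = 3360 m³/yr = 9.205 m³/d
t = ΔV / Q = 9217 m³ / 9.205 m³/d = 1001 d
t = 1001 d ≈ 2.743 years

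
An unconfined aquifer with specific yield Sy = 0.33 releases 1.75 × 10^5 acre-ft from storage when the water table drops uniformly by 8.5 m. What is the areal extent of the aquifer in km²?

A ≈ 77 km²

ΔV = 1.75 × 10^5 acre-ft = 2.159 × 10^8 m³
A = ΔV / (Sy × Δh) = 2.159 × 10^8 / (0.33 × 8.5) = 7.696 × 10^7 m²
A = 7.696 × 10^7 m² = 76.96 km²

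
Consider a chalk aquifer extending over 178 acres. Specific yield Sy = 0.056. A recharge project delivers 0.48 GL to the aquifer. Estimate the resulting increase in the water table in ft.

Δh ≈ 39 ft

A = 178 acres = 7.203 × 10^5 m²
ΔV = 0.48 GL = 4.8 × 10^5 m³
Δh = ΔV / (Sy × A) = 4.8 × 10^5 m³ / (0.056 × 7.203 × 10^5 m²) = 11.9 m
Δh = 11.9 m = 39.04 ft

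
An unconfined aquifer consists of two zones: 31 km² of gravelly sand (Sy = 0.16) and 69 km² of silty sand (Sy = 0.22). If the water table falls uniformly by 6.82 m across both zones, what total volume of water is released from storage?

A₁ = 31 km² = 3.1 × 10^7 m²; A₂ = 69 km² = 6.9 × 10^7 m²
ΔV₁ = 0.16 × 3.1 × 10^7 × 6.82 = 3.383 × 10^7 m³
ΔV₂ = 0.22 × 6.9 × 10^7 × 6.82 = 1.035 × 10^8 m³
ΔV = ΔV₁ + ΔV₂ = 1.374 × 10^8 m³

ΔV ≈ 1.37 × 10^8 m³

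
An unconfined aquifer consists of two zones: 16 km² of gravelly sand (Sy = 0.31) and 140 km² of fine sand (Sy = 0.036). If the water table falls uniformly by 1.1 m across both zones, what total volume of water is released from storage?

A₁ = 16 km² = 1.6 × 10^7 m²; A₂ = 140 km² = 1.4 × 10^8 m²
ΔV₁ = 0.31 × 1.6 × 10^7 × 1.1 = 5.456 × 10^6 m³
ΔV₂ = 0.036 × 1.4 × 10^8 × 1.1 = 5.544 × 10^6 m³
ΔV = ΔV₁ + ΔV₂ = 1.1 × 10^7 m³

ΔV ≈ 1.1 × 10^7 m³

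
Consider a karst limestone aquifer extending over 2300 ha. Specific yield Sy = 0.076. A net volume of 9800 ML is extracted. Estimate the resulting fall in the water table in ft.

Δh ≈ 18.4 ft

A = 2300 ha = 2.3 × 10^7 m²
ΔV = 9800 ML = 9.8 × 10^6 m³
Δh = ΔV / (Sy × A) = 9.8 × 10^6 m³ / (0.076 × 2.3 × 10^7 m²) = 5.606 m
Δh = 5.606 m = 18.39 ft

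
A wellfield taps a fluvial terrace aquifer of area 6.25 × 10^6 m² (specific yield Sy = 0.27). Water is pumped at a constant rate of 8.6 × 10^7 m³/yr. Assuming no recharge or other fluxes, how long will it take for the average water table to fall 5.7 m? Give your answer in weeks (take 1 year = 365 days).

ΔV = Sy × A × Δh = 0.27 × 6.25 × 10^6 × 5.7 = 9.619 × 10^6 m³
Q = 8.6 × 10^7 m³/yr = 2.356 × 10^5 m³/d
t = ΔV / Q = 9.619 × 10^6 m³ / 2.356 × 10^5 m³/d = 40.82 d
t = 40.82 d ≈ 5.832 weeks

t ≈ 5.83 weeks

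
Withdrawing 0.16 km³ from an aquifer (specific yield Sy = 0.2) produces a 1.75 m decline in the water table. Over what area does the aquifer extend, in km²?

A ≈ 457 km²

ΔV = 0.16 km³ = 1.6 × 10^8 m³
A = ΔV / (Sy × Δh) = 1.6 × 10^8 / (0.2 × 1.75) = 4.571 × 10^8 m²
A = 4.571 × 10^8 m² = 457.1 km²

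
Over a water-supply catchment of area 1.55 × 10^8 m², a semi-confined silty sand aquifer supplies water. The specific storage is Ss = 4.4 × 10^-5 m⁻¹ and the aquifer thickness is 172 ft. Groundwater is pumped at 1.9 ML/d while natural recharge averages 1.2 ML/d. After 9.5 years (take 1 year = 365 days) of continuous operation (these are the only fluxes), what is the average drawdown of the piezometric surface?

Δh ≈ 6.79 m

b = 172 ft = 52.43 m
S = Ss × b = 4.4 × 10^-5 m⁻¹ × 52.43 m = 2.307 × 10^-3
Net abstraction = 1.9 − 1.2 = 0.7 ML/d
Q_net = 0.7 ML/d = 700 m³/d
t = 9.5 years = 3468 d
ΔV = Q × t = 700 m³/d × 3468 d = 2.427 × 10^6 m³
Δh = ΔV / (S × A) = 2.427 × 10^6 / (0.002307 × 1.55 × 10^8) = 6.789 m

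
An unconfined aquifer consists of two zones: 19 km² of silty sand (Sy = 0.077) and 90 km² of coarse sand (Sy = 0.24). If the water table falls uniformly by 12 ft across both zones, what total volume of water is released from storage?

ΔV ≈ 8.44 × 10^7 m³

A₁ = 19 km² = 1.9 × 10^7 m²; A₂ = 90 km² = 9 × 10^7 m²
Δh = 12 ft = 3.658 m
ΔV₁ = 0.077 × 1.9 × 10^7 × 3.658 = 5.351 × 10^6 m³
ΔV₂ = 0.24 × 9 × 10^7 × 3.658 = 7.9 × 10^7 m³
ΔV = ΔV₁ + ΔV₂ = 8.436 × 10^7 m³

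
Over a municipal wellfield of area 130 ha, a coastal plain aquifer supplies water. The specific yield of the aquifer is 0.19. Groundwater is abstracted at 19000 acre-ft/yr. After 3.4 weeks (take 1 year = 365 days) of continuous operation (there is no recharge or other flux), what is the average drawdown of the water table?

A = 130 ha = 1.3 × 10^6 m²
Q = 19000 acre-ft/yr = 64210 m³/d
t = 3.4 weeks = 23.8 d
ΔV = Q × t = 64210 m³/d × 23.8 d = 1.528 × 10^6 m³
Δh = ΔV / (Sy × A) = 1.528 × 10^6 / (0.19 × 1.3 × 10^6) = 6.187 m

Δh ≈ 6.19 m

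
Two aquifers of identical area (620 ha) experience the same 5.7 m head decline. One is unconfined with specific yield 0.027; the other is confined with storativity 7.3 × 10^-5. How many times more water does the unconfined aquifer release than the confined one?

A = 620 ha = 6.2 × 10^6 m²
Unconfined: ΔV_u = Sy × A × Δh = 0.027 × 6.2 × 10^6 × 5.7 = 9.542 × 10^5 m³
Confined: ΔV_c = S × A × Δh = 7.3 × 10^-5 × 6.2 × 10^6 × 5.7 = 2580 m³
Ratio = ΔV_u / ΔV_c = Sy / S = 0.027 / 7.3 × 10^-5 = 369.9

ΔV_u / ΔV_c ≈ 370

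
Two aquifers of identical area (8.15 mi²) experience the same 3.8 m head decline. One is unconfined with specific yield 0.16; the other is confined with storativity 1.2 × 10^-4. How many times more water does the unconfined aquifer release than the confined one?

ΔV_u / ΔV_c ≈ 1330

A = 8.15 mi² = 2.111 × 10^7 m²
Unconfined: ΔV_u = Sy × A × Δh = 0.16 × 2.111 × 10^7 × 3.8 = 1.283 × 10^7 m³
Confined: ΔV_c = S × A × Δh = 1.2 × 10^-4 × 2.111 × 10^7 × 3.8 = 9625 m³
Ratio = ΔV_u / ΔV_c = Sy / S = 0.16 / 1.2 × 10^-4 = 1333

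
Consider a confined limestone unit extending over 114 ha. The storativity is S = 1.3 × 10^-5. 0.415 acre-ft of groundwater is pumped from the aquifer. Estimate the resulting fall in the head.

Δh ≈ 34.5 m

A = 114 ha = 1.14 × 10^6 m²
ΔV = 0.415 acre-ft = 511.9 m³
Δh = ΔV / (S × A) = 511.9 m³ / (1.3 × 10^-5 × 1.14 × 10^6 m²) = 34.54 m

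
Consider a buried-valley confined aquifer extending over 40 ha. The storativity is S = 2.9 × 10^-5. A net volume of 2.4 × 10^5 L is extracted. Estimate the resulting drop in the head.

A = 40 ha = 4 × 10^5 m²
ΔV = 2.4 × 10^5 L = 240 m³
Δh = ΔV / (S × A) = 240 m³ / (2.9 × 10^-5 × 4 × 10^5 m²) = 20.69 m

Δh ≈ 20.7 m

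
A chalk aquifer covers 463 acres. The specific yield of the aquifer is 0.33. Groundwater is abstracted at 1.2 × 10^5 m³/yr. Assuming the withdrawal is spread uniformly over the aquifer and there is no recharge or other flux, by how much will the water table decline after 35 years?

A = 463 acres = 1.874 × 10^6 m²
Q = 1.2 × 10^5 m³/yr = 328.8 m³/d
t = 35 years = 12780 d
ΔV = Q × t = 328.8 m³/d × 12780 d = 4.2 × 10^6 m³
Δh = ΔV / (Sy × A) = 4.2 × 10^6 / (0.33 × 1.874 × 10^6) = 6.793 m

Δh ≈ 6.79 m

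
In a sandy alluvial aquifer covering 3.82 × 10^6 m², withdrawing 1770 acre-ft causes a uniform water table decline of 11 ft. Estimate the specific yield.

Δh = 11 ft = 3.353 m
ΔV = 1770 acre-ft = 2.183 × 10^6 m³
Sy = ΔV / (A × Δh) = 2.183 × 10^6 m³ / (3.82 × 10^6 m² × 3.353 m) = 0.1705

Sy ≈ 0.17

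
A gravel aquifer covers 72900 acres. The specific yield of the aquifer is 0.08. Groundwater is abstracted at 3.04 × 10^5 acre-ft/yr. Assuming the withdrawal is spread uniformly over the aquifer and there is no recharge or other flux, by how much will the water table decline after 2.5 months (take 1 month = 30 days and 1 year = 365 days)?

Δh ≈ 3.26 m

A = 72900 acres = 2.95 × 10^8 m²
Q = 3.04 × 10^5 acre-ft/yr = 1.027 × 10^6 m³/d
t = 2.5 months = 75 d
ΔV = Q × t = 1.027 × 10^6 m³/d × 75 d = 7.705 × 10^7 m³
Δh = ΔV / (Sy × A) = 7.705 × 10^7 / (0.08 × 2.95 × 10^8) = 3.265 m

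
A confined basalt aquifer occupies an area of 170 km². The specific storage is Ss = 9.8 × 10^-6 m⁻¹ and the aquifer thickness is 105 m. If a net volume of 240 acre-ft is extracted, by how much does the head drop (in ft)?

S = Ss × b = 9.8 × 10^-6 m⁻¹ × 105 m = 1.029 × 10^-3
A = 170 km² = 1.7 × 10^8 m²
ΔV = 240 acre-ft = 2.96 × 10^5 m³
Δh = ΔV / (S × A) = 2.96 × 10^5 m³ / (0.001029 × 1.7 × 10^8 m²) = 1.692 m
Δh = 1.692 m = 5.552 ft

Δh ≈ 5.55 ft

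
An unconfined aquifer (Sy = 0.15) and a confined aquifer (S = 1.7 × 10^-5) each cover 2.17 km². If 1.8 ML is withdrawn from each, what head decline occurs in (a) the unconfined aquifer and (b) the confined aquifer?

A = 2.17 km² = 2.17 × 10^6 m²
ΔV = 1.8 ML = 1800 m³
Unconfined: Δh_u = ΔV/(Sy·A) = 1800/(0.15 × 2.17 × 10^6) = 0.00553 m
Confined: Δh_c = ΔV/(S·A) = 1800/(1.7 × 10^-5 × 2.17 × 10^6) = 48.79 m

Δh_u ≈ 0.00553 m; Δh_c ≈ 48.8 m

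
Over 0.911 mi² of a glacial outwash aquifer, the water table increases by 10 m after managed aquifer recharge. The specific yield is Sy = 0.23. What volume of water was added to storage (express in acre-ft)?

ΔV ≈ 4400 acre-ft

A = 0.911 mi² = 2.359 × 10^6 m²
ΔV = Sy × A × Δh = 0.23 × 2.359 × 10^6 m² × 10 m = 5.427 × 10^6 m³
ΔV = 5.427 × 10^6 m³ = 4400 acre-ft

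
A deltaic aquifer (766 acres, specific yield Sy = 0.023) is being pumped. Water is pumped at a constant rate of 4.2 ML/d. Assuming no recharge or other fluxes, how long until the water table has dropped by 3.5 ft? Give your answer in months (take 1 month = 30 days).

t ≈ 0.604 months

A = 766 acres = 3.1 × 10^6 m²
Δh = 3.5 ft = 1.067 m
ΔV = Sy × A × Δh = 0.023 × 3.1 × 10^6 × 1.067 = 76060 m³
Q = 4.2 ML/d = 4200 m³/d
t = ΔV / Q = 76060 m³ / 4200 m³/d = 18.11 d
t = 18.11 d ≈ 0.6037 months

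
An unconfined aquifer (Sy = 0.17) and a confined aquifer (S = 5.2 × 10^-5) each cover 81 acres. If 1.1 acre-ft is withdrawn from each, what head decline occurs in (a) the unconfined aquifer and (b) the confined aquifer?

Δh_u ≈ 0.0243 m; Δh_c ≈ 79.6 m

A = 81 acres = 3.278 × 10^5 m²
ΔV = 1.1 acre-ft = 1357 m³
Unconfined: Δh_u = ΔV/(Sy·A) = 1357/(0.17 × 3.278 × 10^5) = 0.02435 m
Confined: Δh_c = ΔV/(S·A) = 1357/(5.2 × 10^-5 × 3.278 × 10^5) = 79.6 m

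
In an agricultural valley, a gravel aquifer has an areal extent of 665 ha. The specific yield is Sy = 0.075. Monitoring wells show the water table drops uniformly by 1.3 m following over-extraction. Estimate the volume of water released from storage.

ΔV ≈ 6.48 × 10^5 m³

A = 665 ha = 6.65 × 10^6 m²
ΔV = Sy × A × Δh = 0.075 × 6.65 × 10^6 m² × 1.3 m = 6.484 × 10^5 m³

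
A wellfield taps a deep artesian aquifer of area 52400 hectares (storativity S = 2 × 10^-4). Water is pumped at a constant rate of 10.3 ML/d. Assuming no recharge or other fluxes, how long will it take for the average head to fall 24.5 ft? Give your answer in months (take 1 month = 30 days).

t ≈ 2.53 months

A = 52400 hectares = 5.24 × 10^8 m²
Δh = 24.5 ft = 7.468 m
ΔV = S × A × Δh = 2 × 10^-4 × 5.24 × 10^8 × 7.468 = 7.826 × 10^5 m³
Q = 10.3 ML/d = 10300 m³/d
t = ΔV / Q = 7.826 × 10^5 m³ / 10300 m³/d = 75.98 d
t = 75.98 d ≈ 2.533 months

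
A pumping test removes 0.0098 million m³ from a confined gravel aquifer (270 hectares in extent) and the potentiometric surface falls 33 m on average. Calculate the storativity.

A = 270 hectares = 2.7 × 10^6 m²
ΔV = 0.0098 million m³ = 9800 m³
S = ΔV / (A × Δh) = 9800 m³ / (2.7 × 10^6 m² × 33 m) = 1.1 × 10^-4

S ≈ 1.1 × 10^-4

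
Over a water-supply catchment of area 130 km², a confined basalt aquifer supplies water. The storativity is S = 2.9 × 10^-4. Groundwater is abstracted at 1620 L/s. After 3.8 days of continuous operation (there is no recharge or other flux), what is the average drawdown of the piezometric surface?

Δh ≈ 14.1 m

A = 130 km² = 1.3 × 10^8 m²
Q = 1620 L/s = 1.4 × 10^5 m³/d
ΔV = Q × t = 1.4 × 10^5 m³/d × 3.8 d = 5.319 × 10^5 m³
Δh = ΔV / (S × A) = 5.319 × 10^5 / (2.9 × 10^-4 × 1.3 × 10^8) = 14.11 m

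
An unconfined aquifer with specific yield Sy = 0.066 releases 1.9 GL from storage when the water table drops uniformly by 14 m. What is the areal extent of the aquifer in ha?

ΔV = 1.9 GL = 1.9 × 10^6 m³
A = ΔV / (Sy × Δh) = 1.9 × 10^6 / (0.066 × 14) = 2.056 × 10^6 m²
A = 2.056 × 10^6 m² = 205.6 ha

A ≈ 206 ha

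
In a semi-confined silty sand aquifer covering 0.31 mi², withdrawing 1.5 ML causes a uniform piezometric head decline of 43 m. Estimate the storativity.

S ≈ 4.3 × 10^-5

A = 0.31 mi² = 8.029 × 10^5 m²
ΔV = 1.5 ML = 1500 m³
S = ΔV / (A × Δh) = 1500 m³ / (8.029 × 10^5 m² × 43 m) = 4.345 × 10^-5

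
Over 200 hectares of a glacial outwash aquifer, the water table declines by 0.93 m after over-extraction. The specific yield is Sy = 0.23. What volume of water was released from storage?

ΔV ≈ 4.28 × 10^5 m³

A = 200 hectares = 2 × 10^6 m²
ΔV = Sy × A × Δh = 0.23 × 2 × 10^6 m² × 0.93 m = 4.278 × 10^5 m³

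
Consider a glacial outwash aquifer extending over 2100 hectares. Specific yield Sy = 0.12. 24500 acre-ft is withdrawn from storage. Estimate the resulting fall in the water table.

Δh ≈ 12 m

A = 2100 hectares = 2.1 × 10^7 m²
ΔV = 24500 acre-ft = 3.022 × 10^7 m³
Δh = ΔV / (Sy × A) = 3.022 × 10^7 m³ / (0.12 × 2.1 × 10^7 m²) = 11.99 m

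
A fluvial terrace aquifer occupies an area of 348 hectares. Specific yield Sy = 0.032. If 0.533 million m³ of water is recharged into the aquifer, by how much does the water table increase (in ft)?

A = 348 hectares = 3.48 × 10^6 m²
ΔV = 0.533 million m³ = 5.33 × 10^5 m³
Δh = ΔV / (Sy × A) = 5.33 × 10^5 m³ / (0.032 × 3.48 × 10^6 m²) = 4.786 m
Δh = 4.786 m = 15.7 ft

Δh ≈ 15.7 ft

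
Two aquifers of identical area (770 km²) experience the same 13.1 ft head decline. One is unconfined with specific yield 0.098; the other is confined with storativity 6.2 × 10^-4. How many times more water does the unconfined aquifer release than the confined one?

A = 770 km² = 7.7 × 10^8 m²
Δh = 13.1 ft = 3.993 m
Unconfined: ΔV_u = Sy × A × Δh = 0.098 × 7.7 × 10^8 × 3.993 = 3.013 × 10^8 m³
Confined: ΔV_c = S × A × Δh = 6.2 × 10^-4 × 7.7 × 10^8 × 3.993 = 1.906 × 10^6 m³
Ratio = ΔV_u / ΔV_c = Sy / S = 0.098 / 6.2 × 10^-4 = 158.1

ΔV_u / ΔV_c ≈ 158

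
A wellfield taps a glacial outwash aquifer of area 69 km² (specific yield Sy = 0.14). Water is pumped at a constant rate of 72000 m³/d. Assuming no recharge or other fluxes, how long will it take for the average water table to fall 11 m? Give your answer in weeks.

A = 69 km² = 6.9 × 10^7 m²
ΔV = Sy × A × Δh = 0.14 × 6.9 × 10^7 × 11 = 1.063 × 10^8 m³
t = ΔV / Q = 1.063 × 10^8 m³ / 72000 m³/d = 1476 d
t = 1476 d ≈ 210.8 weeks

t ≈ 211 weeks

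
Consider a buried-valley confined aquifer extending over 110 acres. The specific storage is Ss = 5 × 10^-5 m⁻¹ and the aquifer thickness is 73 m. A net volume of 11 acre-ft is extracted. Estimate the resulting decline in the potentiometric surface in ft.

S = Ss × b = 5 × 10^-5 m⁻¹ × 73 m = 3.65 × 10^-3
A = 110 acres = 4.452 × 10^5 m²
ΔV = 11 acre-ft = 13570 m³
Δh = ΔV / (S × A) = 13570 m³ / (0.00365 × 4.452 × 10^5 m²) = 8.351 m
Δh = 8.351 m = 27.4 ft

Δh ≈ 27.4 ft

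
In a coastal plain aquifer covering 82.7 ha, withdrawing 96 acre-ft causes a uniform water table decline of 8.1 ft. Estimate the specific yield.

A = 82.7 ha = 8.27 × 10^5 m²
Δh = 8.1 ft = 2.469 m
ΔV = 96 acre-ft = 1.184 × 10^5 m³
Sy = ΔV / (A × Δh) = 1.184 × 10^5 m³ / (8.27 × 10^5 m² × 2.469 m) = 0.058

Sy ≈ 0.058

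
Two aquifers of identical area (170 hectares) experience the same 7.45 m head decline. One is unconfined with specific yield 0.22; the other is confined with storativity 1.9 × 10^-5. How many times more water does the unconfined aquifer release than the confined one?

A = 170 hectares = 1.7 × 10^6 m²
Unconfined: ΔV_u = Sy × A × Δh = 0.22 × 1.7 × 10^6 × 7.45 = 2.786 × 10^6 m³
Confined: ΔV_c = S × A × Δh = 1.9 × 10^-5 × 1.7 × 10^6 × 7.45 = 240.6 m³
Ratio = ΔV_u / ΔV_c = Sy / S = 0.22 / 1.9 × 10^-5 = 11580

ΔV_u / ΔV_c ≈ 11600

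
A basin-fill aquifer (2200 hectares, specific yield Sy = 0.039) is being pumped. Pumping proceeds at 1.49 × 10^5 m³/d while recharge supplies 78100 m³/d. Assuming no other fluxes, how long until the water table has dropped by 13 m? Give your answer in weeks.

A = 2200 hectares = 2.2 × 10^7 m²
ΔV = Sy × A × Δh = 0.039 × 2.2 × 10^7 × 13 = 1.115 × 10^7 m³
Net withdrawal = 1.49 × 10^5 − 78100 = 70900 m³/d
t = ΔV / Q = 1.115 × 10^7 m³ / 70900 m³/d = 157.3 d
t = 157.3 d ≈ 22.47 weeks

t ≈ 22.5 weeks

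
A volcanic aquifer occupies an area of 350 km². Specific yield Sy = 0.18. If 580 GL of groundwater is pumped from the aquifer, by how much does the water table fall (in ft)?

Δh ≈ 30.2 ft

A = 350 km² = 3.5 × 10^8 m²
ΔV = 580 GL = 5.8 × 10^8 m³
Δh = ΔV / (Sy × A) = 5.8 × 10^8 m³ / (0.18 × 3.5 × 10^8 m²) = 9.206 m
Δh = 9.206 m = 30.2 ft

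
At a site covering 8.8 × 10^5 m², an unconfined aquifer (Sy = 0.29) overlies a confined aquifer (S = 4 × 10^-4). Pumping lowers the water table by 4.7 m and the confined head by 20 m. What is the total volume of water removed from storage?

Unconfined: ΔV_u = Sy × A × Δh_u = 0.29 × 8.8 × 10^5 × 4.7 = 1.199 × 10^6 m³
Confined: ΔV_c = S × A × Δh_c = 4 × 10^-4 × 8.8 × 10^5 × 20 = 7040 m³
Total ΔV = 1.199 × 10^6 + 7040 = 1.206 × 10^6 m³

ΔV ≈ 1.21 × 10^6 m³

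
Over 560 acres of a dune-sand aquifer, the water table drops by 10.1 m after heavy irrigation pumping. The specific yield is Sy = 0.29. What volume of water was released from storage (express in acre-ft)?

A = 560 acres = 2.266 × 10^6 m²
ΔV = Sy × A × Δh = 0.29 × 2.266 × 10^6 m² × 10.1 m = 6.638 × 10^6 m³
ΔV = 6.638 × 10^6 m³ = 5381 acre-ft

ΔV ≈ 5380 acre-ft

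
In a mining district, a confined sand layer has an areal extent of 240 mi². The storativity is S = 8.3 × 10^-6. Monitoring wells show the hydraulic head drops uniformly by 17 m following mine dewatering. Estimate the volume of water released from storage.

ΔV ≈ 87700 m³

A = 240 mi² = 6.216 × 10^8 m²
ΔV = S × A × Δh = 8.3 × 10^-6 × 6.216 × 10^8 m² × 17 m = 87710 m³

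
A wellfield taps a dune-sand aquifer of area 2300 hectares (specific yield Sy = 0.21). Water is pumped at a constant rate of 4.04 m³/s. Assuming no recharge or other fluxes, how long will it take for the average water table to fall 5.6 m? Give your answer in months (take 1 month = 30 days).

t ≈ 2.58 months

A = 2300 hectares = 2.3 × 10^7 m²
ΔV = Sy × A × Δh = 0.21 × 2.3 × 10^7 × 5.6 = 2.705 × 10^7 m³
Q = 4.04 m³/s = 3.491 × 10^5 m³/d
t = ΔV / Q = 2.705 × 10^7 m³ / 3.491 × 10^5 m³/d = 77.49 d
t = 77.49 d ≈ 2.583 months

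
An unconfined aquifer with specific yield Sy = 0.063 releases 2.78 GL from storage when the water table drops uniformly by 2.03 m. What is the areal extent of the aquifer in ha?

A ≈ 2170 ha

ΔV = 2.78 GL = 2.78 × 10^6 m³
A = ΔV / (Sy × Δh) = 2.78 × 10^6 / (0.063 × 2.03) = 2.174 × 10^7 m²
A = 2.174 × 10^7 m² = 2174 ha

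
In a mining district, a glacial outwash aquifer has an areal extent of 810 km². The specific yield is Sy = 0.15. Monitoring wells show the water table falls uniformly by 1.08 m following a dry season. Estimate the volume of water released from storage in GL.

A = 810 km² = 8.1 × 10^8 m²
ΔV = Sy × A × Δh = 0.15 × 8.1 × 10^8 m² × 1.08 m = 1.312 × 10^8 m³
ΔV = 1.312 × 10^8 m³ = 131.2 GL

ΔV ≈ 131 GL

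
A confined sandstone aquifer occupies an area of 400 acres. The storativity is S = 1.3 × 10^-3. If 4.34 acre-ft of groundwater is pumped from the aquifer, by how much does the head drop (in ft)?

A = 400 acres = 1.619 × 10^6 m²
ΔV = 4.34 acre-ft = 5353 m³
Δh = ΔV / (S × A) = 5353 m³ / (0.0013 × 1.619 × 10^6 m²) = 2.544 m
Δh = 2.544 m = 8.346 ft

Δh ≈ 8.35 ft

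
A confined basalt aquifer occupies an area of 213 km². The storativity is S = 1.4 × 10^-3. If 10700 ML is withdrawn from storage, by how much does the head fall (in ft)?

A = 213 km² = 2.13 × 10^8 m²
ΔV = 10700 ML = 1.07 × 10^7 m³
Δh = ΔV / (S × A) = 1.07 × 10^7 m³ / (0.0014 × 2.13 × 10^8 m²) = 35.88 m
Δh = 35.88 m = 117.7 ft

Δh ≈ 118 ft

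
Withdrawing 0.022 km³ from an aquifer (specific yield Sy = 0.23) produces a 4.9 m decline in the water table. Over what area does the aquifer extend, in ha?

A ≈ 1950 ha

ΔV = 0.022 km³ = 2.2 × 10^7 m³
A = ΔV / (Sy × Δh) = 2.2 × 10^7 / (0.23 × 4.9) = 1.952 × 10^7 m²
A = 1.952 × 10^7 m² = 1952 ha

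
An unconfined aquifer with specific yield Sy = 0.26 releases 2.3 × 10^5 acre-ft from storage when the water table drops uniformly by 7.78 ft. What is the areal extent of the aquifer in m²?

A ≈ 4.6 × 10^8 m²

Δh = 7.78 ft = 2.371 m
ΔV = 2.3 × 10^5 acre-ft = 2.837 × 10^8 m³
A = ΔV / (Sy × Δh) = 2.837 × 10^8 / (0.26 × 2.371) = 4.601 × 10^8 m²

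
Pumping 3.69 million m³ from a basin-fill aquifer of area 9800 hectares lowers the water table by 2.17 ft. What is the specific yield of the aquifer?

Sy ≈ 0.057

A = 9800 hectares = 9.8 × 10^7 m²
Δh = 2.17 ft = 0.6614 m
ΔV = 3.69 million m³ = 3.69 × 10^6 m³
Sy = ΔV / (A × Δh) = 3.69 × 10^6 m³ / (9.8 × 10^7 m² × 0.6614 m) = 0.05693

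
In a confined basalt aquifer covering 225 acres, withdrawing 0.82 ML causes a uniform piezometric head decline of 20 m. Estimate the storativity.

S ≈ 4.5 × 10^-5

A = 225 acres = 9.105 × 10^5 m²
ΔV = 0.82 ML = 820 m³
S = ΔV / (A × Δh) = 820 m³ / (9.105 × 10^5 m² × 20 m) = 4.503 × 10^-5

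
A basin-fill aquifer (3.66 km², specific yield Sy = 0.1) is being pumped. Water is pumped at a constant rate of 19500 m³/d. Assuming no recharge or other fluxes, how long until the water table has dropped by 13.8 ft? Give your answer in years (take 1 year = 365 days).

t ≈ 0.216 years

A = 3.66 km² = 3.66 × 10^6 m²
Δh = 13.8 ft = 4.206 m
ΔV = Sy × A × Δh = 0.1 × 3.66 × 10^6 × 4.206 = 1.539 × 10^6 m³
t = ΔV / Q = 1.539 × 10^6 m³ / 19500 m³/d = 78.95 d
t = 78.95 d ≈ 0.2163 years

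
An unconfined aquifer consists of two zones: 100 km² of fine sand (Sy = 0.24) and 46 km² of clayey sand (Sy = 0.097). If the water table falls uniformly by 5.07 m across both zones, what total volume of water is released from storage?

A₁ = 100 km² = 1 × 10^8 m²; A₂ = 46 km² = 4.6 × 10^7 m²
ΔV₁ = 0.24 × 1 × 10^8 × 5.07 = 1.217 × 10^8 m³
ΔV₂ = 0.097 × 4.6 × 10^7 × 5.07 = 2.262 × 10^7 m³
ΔV = ΔV₁ + ΔV₂ = 1.443 × 10^8 m³

ΔV ≈ 1.44 × 10^8 m³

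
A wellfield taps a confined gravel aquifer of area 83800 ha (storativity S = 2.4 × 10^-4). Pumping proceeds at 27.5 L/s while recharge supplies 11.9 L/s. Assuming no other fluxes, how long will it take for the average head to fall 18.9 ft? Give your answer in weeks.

t ≈ 123 weeks

A = 83800 ha = 8.38 × 10^8 m²
Δh = 18.9 ft = 5.761 m
ΔV = S × A × Δh = 2.4 × 10^-4 × 8.38 × 10^8 × 5.761 = 1.159 × 10^6 m³
Net withdrawal = 27.5 − 11.9 = 15.6 L/s = 1348 m³/d
t = ΔV / Q = 1.159 × 10^6 m³ / 1348 m³/d = 859.6 d
t = 859.6 d ≈ 122.8 weeks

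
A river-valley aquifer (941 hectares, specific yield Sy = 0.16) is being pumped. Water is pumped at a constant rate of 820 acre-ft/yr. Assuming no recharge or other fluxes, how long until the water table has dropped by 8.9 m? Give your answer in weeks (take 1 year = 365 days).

t ≈ 691 weeks

A = 941 hectares = 9.41 × 10^6 m²
ΔV = Sy × A × Δh = 0.16 × 9.41 × 10^6 × 8.9 = 1.34 × 10^7 m³
Q = 820 acre-ft/yr = 2771 m³/d
t = ΔV / Q = 1.34 × 10^7 m³ / 2771 m³/d = 4836 d
t = 4836 d ≈ 690.8 weeks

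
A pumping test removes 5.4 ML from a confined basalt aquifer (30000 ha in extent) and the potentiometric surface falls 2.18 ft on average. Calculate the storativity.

A = 30000 ha = 3 × 10^8 m²
Δh = 2.18 ft = 0.6645 m
ΔV = 5.4 ML = 5400 m³
S = ΔV / (A × Δh) = 5400 m³ / (3 × 10^8 m² × 0.6645 m) = 2.709 × 10^-5

S ≈ 2.7 × 10^-5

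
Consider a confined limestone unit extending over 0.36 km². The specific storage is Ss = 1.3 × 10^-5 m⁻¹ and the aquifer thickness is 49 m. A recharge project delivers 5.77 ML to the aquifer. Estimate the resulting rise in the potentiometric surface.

S = Ss × b = 1.3 × 10^-5 m⁻¹ × 49 m = 6.37 × 10^-4
A = 0.36 km² = 3.6 × 10^5 m²
ΔV = 5.77 ML = 5770 m³
Δh = ΔV / (S × A) = 5770 m³ / (6.37 × 10^-4 × 3.6 × 10^5 m²) = 25.16 m

Δh ≈ 25.2 m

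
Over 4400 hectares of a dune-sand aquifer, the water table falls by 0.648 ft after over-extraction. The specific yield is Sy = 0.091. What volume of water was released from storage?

ΔV ≈ 7.91 × 10^5 m³

A = 4400 hectares = 4.4 × 10^7 m²
Δh = 0.648 ft = 0.1975 m
ΔV = Sy × A × Δh = 0.091 × 4.4 × 10^7 m² × 0.1975 m = 7.908 × 10^5 m³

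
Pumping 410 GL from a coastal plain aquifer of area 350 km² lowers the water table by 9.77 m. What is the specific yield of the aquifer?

A = 350 km² = 3.5 × 10^8 m²
ΔV = 410 GL = 4.1 × 10^8 m³
Sy = ΔV / (A × Δh) = 4.1 × 10^8 m³ / (3.5 × 10^8 m² × 9.77 m) = 0.1199

Sy ≈ 0.12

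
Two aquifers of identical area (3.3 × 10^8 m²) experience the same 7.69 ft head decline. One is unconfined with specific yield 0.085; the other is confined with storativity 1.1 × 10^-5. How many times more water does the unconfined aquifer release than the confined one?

Δh = 7.69 ft = 2.344 m
Unconfined: ΔV_u = Sy × A × Δh = 0.085 × 3.3 × 10^8 × 2.344 = 6.575 × 10^7 m³
Confined: ΔV_c = S × A × Δh = 1.1 × 10^-5 × 3.3 × 10^8 × 2.344 = 8508 m³
Ratio = ΔV_u / ΔV_c = Sy / S = 0.085 / 1.1 × 10^-5 = 7727

ΔV_u / ΔV_c ≈ 7730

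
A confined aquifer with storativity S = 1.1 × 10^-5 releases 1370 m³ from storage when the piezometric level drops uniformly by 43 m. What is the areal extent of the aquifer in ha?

A ≈ 290 ha

A = ΔV / (S × Δh) = 1370 / (1.1 × 10^-5 × 43) = 2.896 × 10^6 m²
A = 2.896 × 10^6 m² = 289.6 ha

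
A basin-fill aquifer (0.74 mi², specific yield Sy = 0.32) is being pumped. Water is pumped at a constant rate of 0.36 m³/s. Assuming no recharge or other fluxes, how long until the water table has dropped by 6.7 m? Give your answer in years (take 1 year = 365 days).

t ≈ 0.362 years

A = 0.74 mi² = 1.917 × 10^6 m²
ΔV = Sy × A × Δh = 0.32 × 1.917 × 10^6 × 6.7 = 4.109 × 10^6 m³
Q = 0.36 m³/s = 31100 m³/d
t = ΔV / Q = 4.109 × 10^6 m³ / 31100 m³/d = 132.1 d
t = 132.1 d ≈ 0.3619 years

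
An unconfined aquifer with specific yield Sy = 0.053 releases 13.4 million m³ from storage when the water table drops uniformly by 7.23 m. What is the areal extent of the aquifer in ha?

A ≈ 3500 ha

ΔV = 13.4 million m³ = 1.34 × 10^7 m³
A = ΔV / (Sy × Δh) = 1.34 × 10^7 / (0.053 × 7.23) = 3.497 × 10^7 m²
A = 3.497 × 10^7 m² = 3497 ha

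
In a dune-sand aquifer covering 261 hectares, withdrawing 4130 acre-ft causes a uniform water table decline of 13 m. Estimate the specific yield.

Sy ≈ 0.15

A = 261 hectares = 2.61 × 10^6 m²
ΔV = 4130 acre-ft = 5.094 × 10^6 m³
Sy = ΔV / (A × Δh) = 5.094 × 10^6 m³ / (2.61 × 10^6 m² × 13 m) = 0.1501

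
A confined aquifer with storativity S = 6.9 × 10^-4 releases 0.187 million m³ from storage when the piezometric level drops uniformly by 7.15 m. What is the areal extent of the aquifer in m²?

ΔV = 0.187 million m³ = 1.87 × 10^5 m³
A = ΔV / (S × Δh) = 1.87 × 10^5 / (6.9 × 10^-4 × 7.15) = 3.79 × 10^7 m²

A ≈ 3.79 × 10^7 m²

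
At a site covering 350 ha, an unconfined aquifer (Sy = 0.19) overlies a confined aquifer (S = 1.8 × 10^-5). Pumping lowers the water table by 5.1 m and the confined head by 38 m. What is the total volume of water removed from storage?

ΔV ≈ 3.39 × 10^6 m³

A = 350 ha = 3.5 × 10^6 m²
Unconfined: ΔV_u = Sy × A × Δh_u = 0.19 × 3.5 × 10^6 × 5.1 = 3.391 × 10^6 m³
Confined: ΔV_c = S × A × Δh_c = 1.8 × 10^-5 × 3.5 × 10^6 × 38 = 2394 m³
Total ΔV = 3.391 × 10^6 + 2394 = 3.394 × 10^6 m³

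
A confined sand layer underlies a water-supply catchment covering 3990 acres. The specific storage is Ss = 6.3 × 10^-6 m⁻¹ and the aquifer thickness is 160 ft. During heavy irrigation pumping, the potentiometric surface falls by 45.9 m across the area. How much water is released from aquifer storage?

b = 160 ft = 48.77 m
S = Ss × b = 6.3 × 10^-6 m⁻¹ × 48.77 m = 3.072 × 10^-4
A = 3990 acres = 1.615 × 10^7 m²
ΔV = S × A × Δh = 3.072 × 10^-4 × 1.615 × 10^7 m² × 45.9 m = 2.277 × 10^5 m³

ΔV ≈ 2.28 × 10^5 m³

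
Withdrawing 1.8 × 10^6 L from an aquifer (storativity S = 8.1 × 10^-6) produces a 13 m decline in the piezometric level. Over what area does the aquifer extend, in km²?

ΔV = 1.8 × 10^6 L = 1800 m³
A = ΔV / (S × Δh) = 1800 / (8.1 × 10^-6 × 13) = 1.709 × 10^7 m²
A = 1.709 × 10^7 m² = 17.09 km²

A ≈ 17.1 km²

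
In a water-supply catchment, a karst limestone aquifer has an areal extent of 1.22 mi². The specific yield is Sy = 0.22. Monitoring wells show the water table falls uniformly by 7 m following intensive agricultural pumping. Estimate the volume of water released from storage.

ΔV ≈ 4.87 × 10^6 m³

A = 1.22 mi² = 3.16 × 10^6 m²
ΔV = Sy × A × Δh = 0.22 × 3.16 × 10^6 m² × 7 m = 4.866 × 10^6 m³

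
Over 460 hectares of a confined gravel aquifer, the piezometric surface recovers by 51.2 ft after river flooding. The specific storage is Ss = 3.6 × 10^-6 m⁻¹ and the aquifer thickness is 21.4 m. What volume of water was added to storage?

S = Ss × b = 3.6 × 10^-6 m⁻¹ × 21.4 m = 7.704 × 10^-5
A = 460 hectares = 4.6 × 10^6 m²
Δh = 51.2 ft = 15.61 m
ΔV = S × A × Δh = 7.704 × 10^-5 × 4.6 × 10^6 m² × 15.61 m = 5530 m³

ΔV ≈ 5530 m³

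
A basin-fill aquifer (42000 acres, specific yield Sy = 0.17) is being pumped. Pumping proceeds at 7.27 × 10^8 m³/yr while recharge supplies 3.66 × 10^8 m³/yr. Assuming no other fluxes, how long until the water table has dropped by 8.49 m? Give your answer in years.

A = 42000 acres = 1.7 × 10^8 m²
ΔV = Sy × A × Δh = 0.17 × 1.7 × 10^8 × 8.49 = 2.453 × 10^8 m³
Net withdrawal = 7.27 × 10^8 − 3.66 × 10^8 = 3.61 × 10^8 m³/yr = 9.89 × 10^5 m³/d
t = ΔV / Q = 2.453 × 10^8 m³ / 9.89 × 10^5 m³/d = 248 d
t = 248 d ≈ 0.6795 years

t ≈ 0.68 years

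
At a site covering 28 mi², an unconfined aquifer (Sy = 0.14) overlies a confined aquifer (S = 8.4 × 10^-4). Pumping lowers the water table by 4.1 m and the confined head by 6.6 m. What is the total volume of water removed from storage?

A = 28 mi² = 7.252 × 10^7 m²
Unconfined: ΔV_u = Sy × A × Δh_u = 0.14 × 7.252 × 10^7 × 4.1 = 4.163 × 10^7 m³
Confined: ΔV_c = S × A × Δh_c = 8.4 × 10^-4 × 7.252 × 10^7 × 6.6 = 4.02 × 10^5 m³
Total ΔV = 4.163 × 10^7 + 4.02 × 10^5 = 4.203 × 10^7 m³

ΔV ≈ 4.2 × 10^7 m³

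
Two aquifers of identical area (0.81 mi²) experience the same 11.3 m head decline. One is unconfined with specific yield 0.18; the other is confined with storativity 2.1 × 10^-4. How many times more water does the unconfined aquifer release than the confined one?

ΔV_u / ΔV_c ≈ 857

A = 0.81 mi² = 2.098 × 10^6 m²
Unconfined: ΔV_u = Sy × A × Δh = 0.18 × 2.098 × 10^6 × 11.3 = 4.267 × 10^6 m³
Confined: ΔV_c = S × A × Δh = 2.1 × 10^-4 × 2.098 × 10^6 × 11.3 = 4978 m³
Ratio = ΔV_u / ΔV_c = Sy / S = 0.18 / 2.1 × 10^-4 = 857.1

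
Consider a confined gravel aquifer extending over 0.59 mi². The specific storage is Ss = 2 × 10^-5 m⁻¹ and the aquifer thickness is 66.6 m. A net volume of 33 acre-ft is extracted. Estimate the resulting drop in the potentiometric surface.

Δh ≈ 20 m

S = Ss × b = 2 × 10^-5 m⁻¹ × 66.6 m = 1.332 × 10^-3
A = 0.59 mi² = 1.528 × 10^6 m²
ΔV = 33 acre-ft = 40700 m³
Δh = ΔV / (S × A) = 40700 m³ / (0.001332 × 1.528 × 10^6 m²) = 20 m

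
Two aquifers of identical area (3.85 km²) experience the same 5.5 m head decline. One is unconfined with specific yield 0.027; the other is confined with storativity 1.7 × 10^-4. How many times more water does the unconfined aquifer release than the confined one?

ΔV_u / ΔV_c ≈ 159

A = 3.85 km² = 3.85 × 10^6 m²
Unconfined: ΔV_u = Sy × A × Δh = 0.027 × 3.85 × 10^6 × 5.5 = 5.717 × 10^5 m³
Confined: ΔV_c = S × A × Δh = 1.7 × 10^-4 × 3.85 × 10^6 × 5.5 = 3600 m³
Ratio = ΔV_u / ΔV_c = Sy / S = 0.027 / 1.7 × 10^-4 = 158.8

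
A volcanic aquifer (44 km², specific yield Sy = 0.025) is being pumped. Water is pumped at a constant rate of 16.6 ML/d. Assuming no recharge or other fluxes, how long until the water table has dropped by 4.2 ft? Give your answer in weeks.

t ≈ 12.1 weeks

A = 44 km² = 4.4 × 10^7 m²
Δh = 4.2 ft = 1.28 m
ΔV = Sy × A × Δh = 0.025 × 4.4 × 10^7 × 1.28 = 1.408 × 10^6 m³
Q = 16.6 ML/d = 16600 m³/d
t = ΔV / Q = 1.408 × 10^6 m³ / 16600 m³/d = 84.83 d
t = 84.83 d ≈ 12.12 weeks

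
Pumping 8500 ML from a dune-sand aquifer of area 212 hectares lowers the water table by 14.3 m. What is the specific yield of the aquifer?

A = 212 hectares = 2.12 × 10^6 m²
ΔV = 8500 ML = 8.5 × 10^6 m³
Sy = ΔV / (A × Δh) = 8.5 × 10^6 m³ / (2.12 × 10^6 m² × 14.3 m) = 0.2804

Sy ≈ 0.28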